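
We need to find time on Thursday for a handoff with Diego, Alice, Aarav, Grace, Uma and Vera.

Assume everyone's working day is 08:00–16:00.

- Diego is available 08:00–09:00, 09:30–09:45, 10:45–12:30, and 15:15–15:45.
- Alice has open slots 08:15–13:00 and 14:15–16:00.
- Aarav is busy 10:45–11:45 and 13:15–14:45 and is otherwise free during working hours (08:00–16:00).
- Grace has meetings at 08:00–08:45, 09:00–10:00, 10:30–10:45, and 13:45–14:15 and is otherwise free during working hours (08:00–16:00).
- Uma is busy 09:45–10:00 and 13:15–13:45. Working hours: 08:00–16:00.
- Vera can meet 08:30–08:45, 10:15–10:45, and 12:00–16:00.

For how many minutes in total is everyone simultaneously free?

Aarav free within 08:00–16:00: 08:00–10:45, 11:45–13:15, 14:45–16:00.
Grace free within 08:00–16:00: 08:45–09:00, 10:00–10:30, 10:45–13:45, 14:15–16:00.
Uma free within 08:00–16:00: 08:00–09:45, 10:00–13:15, 13:45–16:00.
Diego ∩ Alice: 08:15–09:00, 09:30–09:45, 10:45–12:30, 15:15–15:45.
Diego ∩ Alice ∩ Aarav: 08:15–09:00, 09:30–09:45, 11:45–12:30, 15:15–15:45.
Diego ∩ Alice ∩ Aarav ∩ Grace: 08:45–09:00, 11:45–12:30, 15:15–15:45.
Diego ∩ Alice ∩ Aarav ∩ Grace ∩ Uma: 08:45–09:00, 11:45–12:30, 15:15–15:45.
Diego ∩ Alice ∩ Aarav ∩ Grace ∩ Uma ∩ Vera: 12:00–12:30, 15:15–15:45.
Total common minutes: 30 + 30 = 60.

60 minutes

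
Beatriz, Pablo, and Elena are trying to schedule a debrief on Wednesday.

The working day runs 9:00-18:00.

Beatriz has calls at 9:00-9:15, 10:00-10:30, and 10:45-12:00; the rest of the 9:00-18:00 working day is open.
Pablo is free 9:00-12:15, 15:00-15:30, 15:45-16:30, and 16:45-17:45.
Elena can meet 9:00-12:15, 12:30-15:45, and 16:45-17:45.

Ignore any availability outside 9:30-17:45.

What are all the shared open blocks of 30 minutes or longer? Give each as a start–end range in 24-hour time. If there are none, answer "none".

09:30–10:00, 15:00–15:30, 16:45–17:45

Beatriz free within 09:00–18:00: 09:15–10:00, 10:30–10:45, 12:00–18:00.
Beatriz ∩ Pablo: 09:15–10:00, 10:30–10:45, 12:00–12:15, 15:00–15:30, 15:45–16:30, 16:45–17:45.
Beatriz ∩ Pablo ∩ Elena: 09:15–10:00, 10:30–10:45, 12:00–12:15, 15:00–15:30, 16:45–17:45.
Restricted to 09:30–17:45: 09:30–10:00, 10:30–10:45, 12:00–12:15, 15:00–15:30, 16:45–17:45.
Windows ≥ 30 min: 09:30–10:00, 15:00–15:30, 16:45–17:45.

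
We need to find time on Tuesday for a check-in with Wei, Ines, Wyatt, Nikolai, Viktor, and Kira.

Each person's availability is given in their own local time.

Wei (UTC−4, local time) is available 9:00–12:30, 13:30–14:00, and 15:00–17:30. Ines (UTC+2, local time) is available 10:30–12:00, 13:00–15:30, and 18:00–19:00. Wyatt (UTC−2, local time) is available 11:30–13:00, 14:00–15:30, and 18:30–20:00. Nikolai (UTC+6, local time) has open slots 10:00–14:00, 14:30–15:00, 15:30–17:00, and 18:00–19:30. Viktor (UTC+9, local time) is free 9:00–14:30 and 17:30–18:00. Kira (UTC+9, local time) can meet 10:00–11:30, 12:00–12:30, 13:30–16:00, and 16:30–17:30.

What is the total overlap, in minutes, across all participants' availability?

Wei → UTC: 13:00–16:30, 17:30–18:00, 19:00–21:30.
Ines → UTC: 08:30–10:00, 11:00–13:30, 16:00–17:00.
Wyatt → UTC: 13:30–15:00, 16:00–17:30, 20:30–22:00.
Nikolai → UTC: 04:00–08:00, 08:30–09:00, 09:30–11:00, 12:00–13:30.
Viktor → UTC: 00:00–05:30, 08:30–09:00.
Kira → UTC: 01:00–02:30, 03:00–03:30, 04:30–07:00, 07:30–08:30.
Wei ∩ Ines: 13:00–13:30, 16:00–16:30.
Wei ∩ Ines ∩ Wyatt: 16:00–16:30.
Wei ∩ Ines ∩ Wyatt ∩ Nikolai: (none).
Wei ∩ Ines ∩ Wyatt ∩ Nikolai ∩ Viktor: (none).
Wei ∩ Ines ∩ Wyatt ∩ Nikolai ∩ Viktor ∩ Kira: (none).
Total common minutes: 0.

0 minutes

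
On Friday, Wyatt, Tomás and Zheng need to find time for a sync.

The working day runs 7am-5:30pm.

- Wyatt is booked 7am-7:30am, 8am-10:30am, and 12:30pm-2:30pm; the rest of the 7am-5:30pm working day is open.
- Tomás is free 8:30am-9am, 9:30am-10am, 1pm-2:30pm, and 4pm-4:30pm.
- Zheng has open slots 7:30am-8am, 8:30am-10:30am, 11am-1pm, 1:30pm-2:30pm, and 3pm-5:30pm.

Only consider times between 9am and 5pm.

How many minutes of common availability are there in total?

Wyatt free within 07:00–17:30: 07:30–08:00, 10:30–12:30, 14:30–17:30.
Wyatt ∩ Tomás: 16:00–16:30.
Wyatt ∩ Tomás ∩ Zheng: 16:00–16:30.
Restricted to 09:00–17:00: 16:00–16:30.
Total common minutes: 30.

30 minutes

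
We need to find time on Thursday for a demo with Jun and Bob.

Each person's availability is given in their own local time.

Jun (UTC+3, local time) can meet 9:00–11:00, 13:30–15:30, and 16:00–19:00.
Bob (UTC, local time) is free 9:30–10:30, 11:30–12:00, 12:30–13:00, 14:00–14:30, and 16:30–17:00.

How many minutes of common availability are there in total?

60 minutes

Jun → UTC: 06:00–08:00, 10:30–12:30, 13:00–16:00.
Bob → UTC: 09:30–10:30, 11:30–12:00, 12:30–13:00, 14:00–14:30, 16:30–17:00.
Jun ∩ Bob: 11:30–12:00, 14:00–14:30.
Total common minutes: 30 + 30 = 60.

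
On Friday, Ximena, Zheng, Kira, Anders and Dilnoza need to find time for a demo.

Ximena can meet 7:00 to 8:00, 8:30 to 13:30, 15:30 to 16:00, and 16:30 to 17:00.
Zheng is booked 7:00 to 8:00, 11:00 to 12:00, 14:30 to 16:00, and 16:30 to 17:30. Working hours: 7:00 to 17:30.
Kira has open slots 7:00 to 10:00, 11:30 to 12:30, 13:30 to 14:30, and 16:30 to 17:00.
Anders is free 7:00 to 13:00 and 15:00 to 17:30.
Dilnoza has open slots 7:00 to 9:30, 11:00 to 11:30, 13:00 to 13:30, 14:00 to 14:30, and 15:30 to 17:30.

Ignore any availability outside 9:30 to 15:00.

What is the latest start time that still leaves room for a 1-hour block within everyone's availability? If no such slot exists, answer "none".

none

Zheng free within 07:00–17:30: 08:00–11:00, 12:00–14:30, 16:00–16:30.
Ximena ∩ Zheng: 08:30–11:00, 12:00–13:30.
Ximena ∩ Zheng ∩ Kira: 08:30–10:00, 12:00–12:30.
Ximena ∩ Zheng ∩ Kira ∩ Anders: 08:30–10:00, 12:00–12:30.
Ximena ∩ Zheng ∩ Kira ∩ Anders ∩ Dilnoza: 08:30–09:30.
Restricted to 09:30–15:00: (none).
Windows ≥ 60 min: (none).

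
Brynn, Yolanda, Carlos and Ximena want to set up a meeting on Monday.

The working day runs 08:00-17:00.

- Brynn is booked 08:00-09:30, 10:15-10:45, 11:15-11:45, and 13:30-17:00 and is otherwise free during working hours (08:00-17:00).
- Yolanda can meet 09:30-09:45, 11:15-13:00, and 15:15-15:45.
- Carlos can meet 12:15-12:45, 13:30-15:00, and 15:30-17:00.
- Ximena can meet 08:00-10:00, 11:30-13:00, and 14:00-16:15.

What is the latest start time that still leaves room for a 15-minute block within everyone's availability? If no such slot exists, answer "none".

12:30

Brynn free within 08:00–17:00: 09:30–10:15, 10:45–11:15, 11:45–13:30.
Brynn ∩ Yolanda: 09:30–09:45, 11:45–13:00.
Brynn ∩ Yolanda ∩ Carlos: 12:15–12:45.
Brynn ∩ Yolanda ∩ Carlos ∩ Ximena: 12:15–12:45.
Windows ≥ 15 min: 12:15–12:45.
Latest start in the last window 12:15–12:45 is 12:45 − 15 min = 12:30.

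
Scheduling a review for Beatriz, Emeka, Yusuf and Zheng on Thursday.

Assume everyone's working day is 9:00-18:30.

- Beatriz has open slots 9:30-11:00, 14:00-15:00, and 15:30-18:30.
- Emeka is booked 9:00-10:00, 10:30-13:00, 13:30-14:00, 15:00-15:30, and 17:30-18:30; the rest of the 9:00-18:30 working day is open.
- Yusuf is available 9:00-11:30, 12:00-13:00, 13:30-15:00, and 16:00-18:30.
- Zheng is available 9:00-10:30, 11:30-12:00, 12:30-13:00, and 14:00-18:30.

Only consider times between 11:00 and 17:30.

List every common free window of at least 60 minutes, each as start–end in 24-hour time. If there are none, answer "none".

14:00–15:00, 16:00–17:30

Emeka free within 09:00–18:30: 10:00–10:30, 13:00–13:30, 14:00–15:00, 15:30–17:30.
Beatriz ∩ Emeka: 10:00–10:30, 14:00–15:00, 15:30–17:30.
Beatriz ∩ Emeka ∩ Yusuf: 10:00–10:30, 14:00–15:00, 16:00–17:30.
Beatriz ∩ Emeka ∩ Yusuf ∩ Zheng: 10:00–10:30, 14:00–15:00, 16:00–17:30.
Restricted to 11:00–17:30: 14:00–15:00, 16:00–17:30.
Windows ≥ 60 min: 14:00–15:00, 16:00–17:30.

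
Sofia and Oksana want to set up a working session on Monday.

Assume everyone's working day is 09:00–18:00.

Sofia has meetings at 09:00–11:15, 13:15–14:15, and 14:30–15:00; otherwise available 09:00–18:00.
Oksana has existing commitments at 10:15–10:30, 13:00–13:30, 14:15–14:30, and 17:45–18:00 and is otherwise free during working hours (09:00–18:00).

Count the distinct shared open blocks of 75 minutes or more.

Sofia free within 09:00–18:00: 11:15–13:15, 14:15–14:30, 15:00–18:00.
Oksana free within 09:00–18:00: 09:00–10:15, 10:30–13:00, 13:30–14:15, 14:30–17:45.
Sofia ∩ Oksana: 11:15–13:00, 15:00–17:45.
Windows ≥ 75 min: 11:15–13:00, 15:00–17:45.
That's 2 windows.

2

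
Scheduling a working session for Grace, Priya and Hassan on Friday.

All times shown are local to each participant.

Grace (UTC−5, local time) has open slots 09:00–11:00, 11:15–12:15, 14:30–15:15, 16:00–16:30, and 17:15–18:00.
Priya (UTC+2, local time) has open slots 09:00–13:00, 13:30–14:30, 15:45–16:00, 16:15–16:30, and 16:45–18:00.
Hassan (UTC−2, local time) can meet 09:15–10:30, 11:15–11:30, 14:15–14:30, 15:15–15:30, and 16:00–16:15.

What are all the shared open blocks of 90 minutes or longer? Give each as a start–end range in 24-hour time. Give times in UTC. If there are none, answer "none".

none

Grace → UTC: 14:00–16:00, 16:15–17:15, 19:30–20:15, 21:00–21:30, 22:15–23:00.
Priya → UTC: 07:00–11:00, 11:30–12:30, 13:45–14:00, 14:15–14:30, 14:45–16:00.
Hassan → UTC: 11:15–12:30, 13:15–13:30, 16:15–16:30, 17:15–17:30, 18:00–18:15.
Grace ∩ Priya: 14:15–14:30, 14:45–16:00.
Grace ∩ Priya ∩ Hassan: (none).
Windows ≥ 90 min: (none).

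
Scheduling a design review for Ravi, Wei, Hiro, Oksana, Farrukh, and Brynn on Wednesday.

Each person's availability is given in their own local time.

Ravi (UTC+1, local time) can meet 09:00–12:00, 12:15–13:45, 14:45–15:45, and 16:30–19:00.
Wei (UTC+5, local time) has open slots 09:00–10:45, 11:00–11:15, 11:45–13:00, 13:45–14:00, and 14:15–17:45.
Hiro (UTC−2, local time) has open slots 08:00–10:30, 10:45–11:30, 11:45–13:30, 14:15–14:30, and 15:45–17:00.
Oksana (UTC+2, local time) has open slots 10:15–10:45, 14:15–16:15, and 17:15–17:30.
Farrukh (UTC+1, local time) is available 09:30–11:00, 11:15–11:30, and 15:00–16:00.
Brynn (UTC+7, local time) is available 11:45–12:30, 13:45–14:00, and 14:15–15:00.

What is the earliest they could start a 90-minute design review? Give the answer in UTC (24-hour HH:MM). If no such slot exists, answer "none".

Ravi → UTC: 08:00–11:00, 11:15–12:45, 13:45–14:45, 15:30–18:00.
Wei → UTC: 04:00–05:45, 06:00–06:15, 06:45–08:00, 08:45–09:00, 09:15–12:45.
Hiro → UTC: 10:00–12:30, 12:45–13:30, 13:45–15:30, 16:15–16:30, 17:45–19:00.
Oksana → UTC: 08:15–08:45, 12:15–14:15, 15:15–15:30.
Farrukh → UTC: 08:30–10:00, 10:15–10:30, 14:00–15:00.
Brynn → UTC: 04:45–05:30, 06:45–07:00, 07:15–08:00.
Ravi ∩ Wei: 08:45–09:00, 09:15–11:00, 11:15–12:45.
Ravi ∩ Wei ∩ Hiro: 10:00–11:00, 11:15–12:30.
Ravi ∩ Wei ∩ Hiro ∩ Oksana: 12:15–12:30.
Ravi ∩ Wei ∩ Hiro ∩ Oksana ∩ Farrukh: (none).
Ravi ∩ Wei ∩ Hiro ∩ Oksana ∩ Farrukh ∩ Brynn: (none).
Windows ≥ 90 min: (none).

none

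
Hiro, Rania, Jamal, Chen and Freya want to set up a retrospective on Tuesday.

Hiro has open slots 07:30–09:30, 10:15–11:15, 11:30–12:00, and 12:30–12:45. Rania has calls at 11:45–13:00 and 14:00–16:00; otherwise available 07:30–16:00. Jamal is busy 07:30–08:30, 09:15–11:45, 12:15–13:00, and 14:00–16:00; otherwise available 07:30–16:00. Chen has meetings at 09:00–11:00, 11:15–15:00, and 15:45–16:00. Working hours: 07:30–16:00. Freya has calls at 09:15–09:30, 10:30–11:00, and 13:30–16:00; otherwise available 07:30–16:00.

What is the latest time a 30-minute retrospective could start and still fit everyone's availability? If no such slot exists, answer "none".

Rania free within 07:30–16:00: 07:30–11:45, 13:00–14:00.
Jamal free within 07:30–16:00: 08:30–09:15, 11:45–12:15, 13:00–14:00.
Chen free within 07:30–16:00: 07:30–09:00, 11:00–11:15, 15:00–15:45.
Freya free within 07:30–16:00: 07:30–09:15, 09:30–10:30, 11:00–13:30.
Hiro ∩ Rania: 07:30–09:30, 10:15–11:15, 11:30–11:45.
Hiro ∩ Rania ∩ Jamal: 08:30–09:15.
Hiro ∩ Rania ∩ Jamal ∩ Chen: 08:30–09:00.
Hiro ∩ Rania ∩ Jamal ∩ Chen ∩ Freya: 08:30–09:00.
Windows ≥ 30 min: 08:30–09:00.
Latest start in the last window 08:30–09:00 is 09:00 − 30 min = 08:30.

08:30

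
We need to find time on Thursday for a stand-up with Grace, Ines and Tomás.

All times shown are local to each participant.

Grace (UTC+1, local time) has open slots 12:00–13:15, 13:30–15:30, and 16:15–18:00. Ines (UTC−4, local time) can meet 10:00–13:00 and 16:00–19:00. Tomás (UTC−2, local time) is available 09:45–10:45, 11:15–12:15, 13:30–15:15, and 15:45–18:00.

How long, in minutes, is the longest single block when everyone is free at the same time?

Grace → UTC: 11:00–12:15, 12:30–14:30, 15:15–17:00.
Ines → UTC: 14:00–17:00, 20:00–23:00.
Tomás → UTC: 11:45–12:45, 13:15–14:15, 15:30–17:15, 17:45–20:00.
Grace ∩ Ines: 14:00–14:30, 15:15–17:00.
Grace ∩ Ines ∩ Tomás: 14:00–14:15, 15:30–17:00.
Common window lengths: 15, 90 min; longest is 90.

90 minutes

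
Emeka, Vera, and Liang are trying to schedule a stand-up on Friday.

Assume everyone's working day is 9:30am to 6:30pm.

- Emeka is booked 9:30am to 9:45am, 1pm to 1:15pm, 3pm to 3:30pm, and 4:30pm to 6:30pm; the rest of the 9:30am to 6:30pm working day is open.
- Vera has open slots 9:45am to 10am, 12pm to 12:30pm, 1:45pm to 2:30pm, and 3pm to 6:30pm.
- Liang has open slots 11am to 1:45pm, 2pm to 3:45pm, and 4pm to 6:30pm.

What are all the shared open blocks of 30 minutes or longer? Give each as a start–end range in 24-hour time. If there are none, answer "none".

12:00–12:30, 14:00–14:30, 16:00–16:30

Emeka free within 09:30–18:30: 09:45–13:00, 13:15–15:00, 15:30–16:30.
Emeka ∩ Vera: 09:45–10:00, 12:00–12:30, 13:45–14:30, 15:30–16:30.
Emeka ∩ Vera ∩ Liang: 12:00–12:30, 14:00–14:30, 15:30–15:45, 16:00–16:30.
Windows ≥ 30 min: 12:00–12:30, 14:00–14:30, 16:00–16:30.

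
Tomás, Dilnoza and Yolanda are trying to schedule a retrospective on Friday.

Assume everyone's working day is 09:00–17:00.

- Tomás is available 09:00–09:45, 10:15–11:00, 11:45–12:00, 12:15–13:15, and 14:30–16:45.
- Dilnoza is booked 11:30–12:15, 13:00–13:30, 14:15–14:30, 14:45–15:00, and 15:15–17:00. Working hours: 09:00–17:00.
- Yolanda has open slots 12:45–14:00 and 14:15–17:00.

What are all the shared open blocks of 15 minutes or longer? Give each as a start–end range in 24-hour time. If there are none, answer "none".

12:45–13:00, 14:30–14:45, 15:00–15:15

Dilnoza free within 09:00–17:00: 09:00–11:30, 12:15–13:00, 13:30–14:15, 14:30–14:45, 15:00–15:15.
Tomás ∩ Dilnoza: 09:00–09:45, 10:15–11:00, 12:15–13:00, 14:30–14:45, 15:00–15:15.
Tomás ∩ Dilnoza ∩ Yolanda: 12:45–13:00, 14:30–14:45, 15:00–15:15.
Windows ≥ 15 min: 12:45–13:00, 14:30–14:45, 15:00–15:15.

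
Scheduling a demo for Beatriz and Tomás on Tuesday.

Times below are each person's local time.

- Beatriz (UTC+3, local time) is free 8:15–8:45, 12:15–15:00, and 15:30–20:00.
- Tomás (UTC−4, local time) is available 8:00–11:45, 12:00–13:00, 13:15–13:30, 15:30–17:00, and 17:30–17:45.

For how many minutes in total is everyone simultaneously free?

Beatriz → UTC: 05:15–05:45, 09:15–12:00, 12:30–17:00.
Tomás → UTC: 12:00–15:45, 16:00–17:00, 17:15–17:30, 19:30–21:00, 21:30–21:45.
Beatriz ∩ Tomás: 12:30–15:45, 16:00–17:00.
Total common minutes: 195 + 60 = 255.

255 minutes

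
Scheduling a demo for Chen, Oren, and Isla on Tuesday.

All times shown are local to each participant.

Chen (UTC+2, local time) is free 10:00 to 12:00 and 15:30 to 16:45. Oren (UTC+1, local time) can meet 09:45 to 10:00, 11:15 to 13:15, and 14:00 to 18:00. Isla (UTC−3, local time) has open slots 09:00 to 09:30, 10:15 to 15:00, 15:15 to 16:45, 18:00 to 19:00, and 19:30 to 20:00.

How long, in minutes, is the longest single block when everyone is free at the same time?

75 minutes

Chen → UTC: 08:00–10:00, 13:30–14:45.
Oren → UTC: 08:45–09:00, 10:15–12:15, 13:00–17:00.
Isla → UTC: 12:00–12:30, 13:15–18:00, 18:15–19:45, 21:00–22:00, 22:30–23:00.
Chen ∩ Oren: 08:45–09:00, 13:30–14:45.
Chen ∩ Oren ∩ Isla: 13:30–14:45.
Single common window of 75 minutes.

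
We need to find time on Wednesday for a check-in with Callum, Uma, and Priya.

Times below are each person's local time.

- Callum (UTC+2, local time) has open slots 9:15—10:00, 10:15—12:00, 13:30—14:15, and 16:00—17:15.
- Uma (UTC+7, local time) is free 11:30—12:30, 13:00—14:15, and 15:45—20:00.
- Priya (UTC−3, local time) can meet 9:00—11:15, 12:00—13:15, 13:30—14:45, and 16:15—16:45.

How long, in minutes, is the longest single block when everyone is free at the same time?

Callum → UTC: 07:15–08:00, 08:15–10:00, 11:30–12:15, 14:00–15:15.
Uma → UTC: 04:30–05:30, 06:00–07:15, 08:45–13:00.
Priya → UTC: 12:00–14:15, 15:00–16:15, 16:30–17:45, 19:15–19:45.
Callum ∩ Uma: 08:45–10:00, 11:30–12:15.
Callum ∩ Uma ∩ Priya: 12:00–12:15.
Single common window of 15 minutes.

15 minutes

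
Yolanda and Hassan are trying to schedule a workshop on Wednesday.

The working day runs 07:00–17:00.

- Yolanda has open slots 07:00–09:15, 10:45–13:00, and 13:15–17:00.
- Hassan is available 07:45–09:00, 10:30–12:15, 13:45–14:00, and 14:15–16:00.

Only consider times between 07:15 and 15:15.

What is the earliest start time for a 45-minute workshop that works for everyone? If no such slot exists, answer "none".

07:45

Yolanda ∩ Hassan: 07:45–09:00, 10:45–12:15, 13:45–14:00, 14:15–16:00.
Restricted to 07:15–15:15: 07:45–09:00, 10:45–12:15, 13:45–14:00, 14:15–15:15.
Windows ≥ 45 min: 07:45–09:00, 10:45–12:15, 14:15–15:15.
Earliest such window starts at 07:45.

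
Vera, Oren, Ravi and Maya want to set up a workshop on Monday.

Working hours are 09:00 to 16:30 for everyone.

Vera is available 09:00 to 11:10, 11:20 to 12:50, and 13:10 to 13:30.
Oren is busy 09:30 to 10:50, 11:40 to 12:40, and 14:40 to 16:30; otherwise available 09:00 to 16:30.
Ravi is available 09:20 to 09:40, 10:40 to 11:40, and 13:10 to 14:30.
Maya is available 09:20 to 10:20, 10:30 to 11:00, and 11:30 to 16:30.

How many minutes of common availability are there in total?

50 minutes

Oren free within 09:00–16:30: 09:00–09:30, 10:50–11:40, 12:40–14:40.
Vera ∩ Oren: 09:00–09:30, 10:50–11:10, 11:20–11:40, 12:40–12:50, 13:10–13:30.
Vera ∩ Oren ∩ Ravi: 09:20–09:30, 10:50–11:10, 11:20–11:40, 13:10–13:30.
Vera ∩ Oren ∩ Ravi ∩ Maya: 09:20–09:30, 10:50–11:00, 11:30–11:40, 13:10–13:30.
Total common minutes: 10 + 10 + 10 + 20 = 50.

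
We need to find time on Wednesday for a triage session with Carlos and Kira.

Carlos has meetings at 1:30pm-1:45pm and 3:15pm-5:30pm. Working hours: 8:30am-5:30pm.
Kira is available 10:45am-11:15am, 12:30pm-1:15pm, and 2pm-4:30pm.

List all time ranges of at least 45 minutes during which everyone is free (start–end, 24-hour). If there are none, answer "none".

Carlos free within 08:30–17:30: 08:30–13:30, 13:45–15:15.
Carlos ∩ Kira: 10:45–11:15, 12:30–13:15, 14:00–15:15.
Windows ≥ 45 min: 12:30–13:15, 14:00–15:15.

12:30–13:15, 14:00–15:15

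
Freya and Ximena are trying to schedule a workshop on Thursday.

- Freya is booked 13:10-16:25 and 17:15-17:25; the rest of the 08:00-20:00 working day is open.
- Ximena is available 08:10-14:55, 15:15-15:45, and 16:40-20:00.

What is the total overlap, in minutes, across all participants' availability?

490 minutes

Freya free within 08:00–20:00: 08:00–13:10, 16:25–17:15, 17:25–20:00.
Freya ∩ Ximena: 08:10–13:10, 16:40–17:15, 17:25–20:00.
Total common minutes: 300 + 35 + 155 = 490.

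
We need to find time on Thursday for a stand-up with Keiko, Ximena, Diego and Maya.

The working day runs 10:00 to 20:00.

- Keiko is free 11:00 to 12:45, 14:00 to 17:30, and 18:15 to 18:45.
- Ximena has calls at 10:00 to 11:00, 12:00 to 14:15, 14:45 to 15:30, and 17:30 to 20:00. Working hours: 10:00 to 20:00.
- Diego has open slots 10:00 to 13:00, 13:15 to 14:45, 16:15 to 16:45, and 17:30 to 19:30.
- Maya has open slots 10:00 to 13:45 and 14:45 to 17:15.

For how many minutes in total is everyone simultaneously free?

Ximena free within 10:00–20:00: 11:00–12:00, 14:15–14:45, 15:30–17:30.
Keiko ∩ Ximena: 11:00–12:00, 14:15–14:45, 15:30–17:30.
Keiko ∩ Ximena ∩ Diego: 11:00–12:00, 14:15–14:45, 16:15–16:45.
Keiko ∩ Ximena ∩ Diego ∩ Maya: 11:00–12:00, 16:15–16:45.
Total common minutes: 60 + 30 = 90.

90 minutes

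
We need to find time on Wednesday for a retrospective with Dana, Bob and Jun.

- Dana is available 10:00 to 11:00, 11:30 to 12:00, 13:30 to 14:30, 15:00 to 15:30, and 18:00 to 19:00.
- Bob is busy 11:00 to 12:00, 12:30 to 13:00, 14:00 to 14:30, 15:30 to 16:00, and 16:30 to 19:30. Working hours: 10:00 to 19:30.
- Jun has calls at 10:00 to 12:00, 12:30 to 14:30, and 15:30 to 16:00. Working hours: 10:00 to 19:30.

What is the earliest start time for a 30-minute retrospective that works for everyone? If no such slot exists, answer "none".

15:00

Bob free within 10:00–19:30: 10:00–11:00, 12:00–12:30, 13:00–14:00, 14:30–15:30, 16:00–16:30.
Jun free within 10:00–19:30: 12:00–12:30, 14:30–15:30, 16:00–19:30.
Dana ∩ Bob: 10:00–11:00, 13:30–14:00, 15:00–15:30.
Dana ∩ Bob ∩ Jun: 15:00–15:30.
Windows ≥ 30 min: 15:00–15:30.
Earliest such window starts at 15:00.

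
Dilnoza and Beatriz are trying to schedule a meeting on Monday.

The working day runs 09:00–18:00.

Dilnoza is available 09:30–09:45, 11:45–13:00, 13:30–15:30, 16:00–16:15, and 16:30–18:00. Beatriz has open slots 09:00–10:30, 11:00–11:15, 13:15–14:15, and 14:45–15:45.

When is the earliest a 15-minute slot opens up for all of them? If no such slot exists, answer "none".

09:30

Dilnoza ∩ Beatriz: 09:30–09:45, 13:30–14:15, 14:45–15:30.
Windows ≥ 15 min: 09:30–09:45, 13:30–14:15, 14:45–15:30.
Earliest such window starts at 09:30.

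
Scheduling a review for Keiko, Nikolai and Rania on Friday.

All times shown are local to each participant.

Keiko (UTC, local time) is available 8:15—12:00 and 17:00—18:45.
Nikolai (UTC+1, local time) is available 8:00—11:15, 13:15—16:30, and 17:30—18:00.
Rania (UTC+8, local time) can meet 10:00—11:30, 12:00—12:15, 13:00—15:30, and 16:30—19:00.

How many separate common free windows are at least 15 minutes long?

Keiko → UTC: 08:15–12:00, 17:00–18:45.
Nikolai → UTC: 07:00–10:15, 12:15–15:30, 16:30–17:00.
Rania → UTC: 02:00–03:30, 04:00–04:15, 05:00–07:30, 08:30–11:00.
Keiko ∩ Nikolai: 08:15–10:15.
Keiko ∩ Nikolai ∩ Rania: 08:30–10:15.
Windows ≥ 15 min: 08:30–10:15.
That's 1 window.

1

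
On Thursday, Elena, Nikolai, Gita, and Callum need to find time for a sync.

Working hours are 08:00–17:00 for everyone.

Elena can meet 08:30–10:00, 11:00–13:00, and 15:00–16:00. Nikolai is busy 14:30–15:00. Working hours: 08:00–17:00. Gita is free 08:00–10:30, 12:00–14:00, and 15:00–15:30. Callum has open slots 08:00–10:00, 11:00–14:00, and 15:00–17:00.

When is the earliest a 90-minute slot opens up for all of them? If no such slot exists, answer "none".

Nikolai free within 08:00–17:00: 08:00–14:30, 15:00–17:00.
Elena ∩ Nikolai: 08:30–10:00, 11:00–13:00, 15:00–16:00.
Elena ∩ Nikolai ∩ Gita: 08:30–10:00, 12:00–13:00, 15:00–15:30.
Elena ∩ Nikolai ∩ Gita ∩ Callum: 08:30–10:00, 12:00–13:00, 15:00–15:30.
Windows ≥ 90 min: 08:30–10:00.
Earliest such window starts at 08:30.

08:30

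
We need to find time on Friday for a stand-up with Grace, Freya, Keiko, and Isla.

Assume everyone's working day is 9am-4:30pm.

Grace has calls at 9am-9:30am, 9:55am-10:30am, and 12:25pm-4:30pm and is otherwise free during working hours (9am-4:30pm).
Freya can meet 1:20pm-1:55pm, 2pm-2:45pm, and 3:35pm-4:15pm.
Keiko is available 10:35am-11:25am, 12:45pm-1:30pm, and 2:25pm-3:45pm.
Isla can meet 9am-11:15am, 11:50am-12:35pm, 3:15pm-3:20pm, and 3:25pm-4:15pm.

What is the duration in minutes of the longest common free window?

0 minutes

Grace free within 09:00–16:30: 09:30–09:55, 10:30–12:25.
Grace ∩ Freya: (none).
Grace ∩ Freya ∩ Keiko: (none).
Grace ∩ Freya ∩ Keiko ∩ Isla: (none).
No common window.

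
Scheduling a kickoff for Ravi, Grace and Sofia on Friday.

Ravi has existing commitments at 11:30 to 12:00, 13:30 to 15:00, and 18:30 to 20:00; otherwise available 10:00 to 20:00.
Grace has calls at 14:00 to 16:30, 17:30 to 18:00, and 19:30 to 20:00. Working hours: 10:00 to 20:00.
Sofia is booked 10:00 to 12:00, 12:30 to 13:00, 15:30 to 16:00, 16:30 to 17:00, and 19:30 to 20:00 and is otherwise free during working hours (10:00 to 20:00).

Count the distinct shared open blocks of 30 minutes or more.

4

Ravi free within 10:00–20:00: 10:00–11:30, 12:00–13:30, 15:00–18:30.
Grace free within 10:00–20:00: 10:00–14:00, 16:30–17:30, 18:00–19:30.
Sofia free within 10:00–20:00: 12:00–12:30, 13:00–15:30, 16:00–16:30, 17:00–19:30.
Ravi ∩ Grace: 10:00–11:30, 12:00–13:30, 16:30–17:30, 18:00–18:30.
Ravi ∩ Grace ∩ Sofia: 12:00–12:30, 13:00–13:30, 17:00–17:30, 18:00–18:30.
Windows ≥ 30 min: 12:00–12:30, 13:00–13:30, 17:00–17:30, 18:00–18:30.
That's 4 windows.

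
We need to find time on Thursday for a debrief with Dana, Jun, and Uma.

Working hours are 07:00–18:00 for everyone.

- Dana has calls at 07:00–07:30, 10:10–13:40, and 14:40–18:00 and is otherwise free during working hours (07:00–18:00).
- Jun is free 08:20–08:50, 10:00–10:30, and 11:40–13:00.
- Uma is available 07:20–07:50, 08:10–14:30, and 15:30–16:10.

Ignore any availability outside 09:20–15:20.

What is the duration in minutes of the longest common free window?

Dana free within 07:00–18:00: 07:30–10:10, 13:40–14:40.
Dana ∩ Jun: 08:20–08:50, 10:00–10:10.
Dana ∩ Jun ∩ Uma: 08:20–08:50, 10:00–10:10.
Restricted to 09:20–15:20: 10:00–10:10.
Single common window of 10 minutes.

10 minutes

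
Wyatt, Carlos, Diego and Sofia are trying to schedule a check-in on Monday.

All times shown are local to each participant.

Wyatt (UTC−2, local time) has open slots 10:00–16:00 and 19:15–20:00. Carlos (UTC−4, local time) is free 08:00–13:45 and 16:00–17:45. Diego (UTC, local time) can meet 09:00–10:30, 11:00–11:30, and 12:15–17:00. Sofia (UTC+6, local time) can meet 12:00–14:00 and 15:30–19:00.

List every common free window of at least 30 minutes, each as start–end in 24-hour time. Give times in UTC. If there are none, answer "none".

12:15–13:00

Wyatt → UTC: 12:00–18:00, 21:15–22:00.
Carlos → UTC: 12:00–17:45, 20:00–21:45.
Diego → UTC: 09:00–10:30, 11:00–11:30, 12:15–17:00.
Sofia → UTC: 06:00–08:00, 09:30–13:00.
Wyatt ∩ Carlos: 12:00–17:45, 21:15–21:45.
Wyatt ∩ Carlos ∩ Diego: 12:15–17:00.
Wyatt ∩ Carlos ∩ Diego ∩ Sofia: 12:15–13:00.
Windows ≥ 30 min: 12:15–13:00.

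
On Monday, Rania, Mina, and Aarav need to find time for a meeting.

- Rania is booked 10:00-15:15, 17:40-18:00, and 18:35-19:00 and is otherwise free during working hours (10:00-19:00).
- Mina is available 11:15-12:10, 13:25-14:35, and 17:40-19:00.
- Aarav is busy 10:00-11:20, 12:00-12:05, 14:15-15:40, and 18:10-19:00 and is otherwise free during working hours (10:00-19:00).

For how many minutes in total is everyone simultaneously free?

10 minutes

Rania free within 10:00–19:00: 15:15–17:40, 18:00–18:35.
Aarav free within 10:00–19:00: 11:20–12:00, 12:05–14:15, 15:40–18:10.
Rania ∩ Mina: 18:00–18:35.
Rania ∩ Mina ∩ Aarav: 18:00–18:10.
Total common minutes: 10.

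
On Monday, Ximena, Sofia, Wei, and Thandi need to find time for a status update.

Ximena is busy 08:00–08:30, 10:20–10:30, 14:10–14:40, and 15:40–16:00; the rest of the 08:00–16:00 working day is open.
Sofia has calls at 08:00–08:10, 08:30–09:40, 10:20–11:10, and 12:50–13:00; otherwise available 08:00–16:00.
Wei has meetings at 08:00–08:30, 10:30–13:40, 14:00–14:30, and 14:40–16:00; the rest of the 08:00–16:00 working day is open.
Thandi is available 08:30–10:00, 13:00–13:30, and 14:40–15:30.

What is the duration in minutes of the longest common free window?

Ximena free within 08:00–16:00: 08:30–10:20, 10:30–14:10, 14:40–15:40.
Sofia free within 08:00–16:00: 08:10–08:30, 09:40–10:20, 11:10–12:50, 13:00–16:00.
Wei free within 08:00–16:00: 08:30–10:30, 13:40–14:00, 14:30–14:40.
Ximena ∩ Sofia: 09:40–10:20, 11:10–12:50, 13:00–14:10, 14:40–15:40.
Ximena ∩ Sofia ∩ Wei: 09:40–10:20, 13:40–14:00.
Ximena ∩ Sofia ∩ Wei ∩ Thandi: 09:40–10:00.
Single common window of 20 minutes.

20 minutes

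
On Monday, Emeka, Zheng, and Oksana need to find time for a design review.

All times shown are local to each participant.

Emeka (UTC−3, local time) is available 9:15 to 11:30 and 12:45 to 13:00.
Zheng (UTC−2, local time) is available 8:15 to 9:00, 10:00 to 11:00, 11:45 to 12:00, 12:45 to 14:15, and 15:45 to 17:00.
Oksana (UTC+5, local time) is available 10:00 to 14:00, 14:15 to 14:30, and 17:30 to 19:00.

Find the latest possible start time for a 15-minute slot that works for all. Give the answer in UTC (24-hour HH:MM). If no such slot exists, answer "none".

Emeka → UTC: 12:15–14:30, 15:45–16:00.
Zheng → UTC: 10:15–11:00, 12:00–13:00, 13:45–14:00, 14:45–16:15, 17:45–19:00.
Oksana → UTC: 05:00–09:00, 09:15–09:30, 12:30–14:00.
Emeka ∩ Zheng: 12:15–13:00, 13:45–14:00, 15:45–16:00.
Emeka ∩ Zheng ∩ Oksana: 12:30–13:00, 13:45–14:00.
Windows ≥ 15 min: 12:30–13:00, 13:45–14:00.
Latest start in the last window 13:45–14:00 is 14:00 − 15 min = 13:45.

13:45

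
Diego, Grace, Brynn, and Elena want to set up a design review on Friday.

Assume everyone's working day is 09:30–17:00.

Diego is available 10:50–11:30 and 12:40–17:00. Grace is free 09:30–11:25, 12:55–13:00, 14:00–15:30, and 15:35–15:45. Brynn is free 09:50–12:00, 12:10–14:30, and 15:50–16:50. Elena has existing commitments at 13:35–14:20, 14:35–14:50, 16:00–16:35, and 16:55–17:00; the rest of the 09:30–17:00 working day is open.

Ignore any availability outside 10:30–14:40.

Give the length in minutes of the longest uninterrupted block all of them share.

Elena free within 09:30–17:00: 09:30–13:35, 14:20–14:35, 14:50–16:00, 16:35–16:55.
Diego ∩ Grace: 10:50–11:25, 12:55–13:00, 14:00–15:30, 15:35–15:45.
Diego ∩ Grace ∩ Brynn: 10:50–11:25, 12:55–13:00, 14:00–14:30.
Diego ∩ Grace ∩ Brynn ∩ Elena: 10:50–11:25, 12:55–13:00, 14:20–14:30.
Restricted to 10:30–14:40: 10:50–11:25, 12:55–13:00, 14:20–14:30.
Common window lengths: 35, 5, 10 min; longest is 35.

35 minutes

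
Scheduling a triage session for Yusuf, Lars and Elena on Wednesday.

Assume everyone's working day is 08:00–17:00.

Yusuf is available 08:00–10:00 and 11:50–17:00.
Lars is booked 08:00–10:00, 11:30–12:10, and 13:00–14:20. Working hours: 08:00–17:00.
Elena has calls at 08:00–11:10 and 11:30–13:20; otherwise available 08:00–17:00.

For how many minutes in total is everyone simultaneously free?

160 minutes

Lars free within 08:00–17:00: 10:00–11:30, 12:10–13:00, 14:20–17:00.
Elena free within 08:00–17:00: 11:10–11:30, 13:20–17:00.
Yusuf ∩ Lars: 12:10–13:00, 14:20–17:00.
Yusuf ∩ Lars ∩ Elena: 14:20–17:00.
Total common minutes: 160.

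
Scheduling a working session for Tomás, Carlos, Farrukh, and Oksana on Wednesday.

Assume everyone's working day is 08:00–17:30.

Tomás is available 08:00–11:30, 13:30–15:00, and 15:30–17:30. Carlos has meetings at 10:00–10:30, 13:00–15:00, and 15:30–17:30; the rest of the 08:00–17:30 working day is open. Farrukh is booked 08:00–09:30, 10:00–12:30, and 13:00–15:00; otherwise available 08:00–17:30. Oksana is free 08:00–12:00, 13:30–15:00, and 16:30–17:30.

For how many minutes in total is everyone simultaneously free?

Carlos free within 08:00–17:30: 08:00–10:00, 10:30–13:00, 15:00–15:30.
Farrukh free within 08:00–17:30: 09:30–10:00, 12:30–13:00, 15:00–17:30.
Tomás ∩ Carlos: 08:00–10:00, 10:30–11:30.
Tomás ∩ Carlos ∩ Farrukh: 09:30–10:00.
Tomás ∩ Carlos ∩ Farrukh ∩ Oksana: 09:30–10:00.
Total common minutes: 30.

30 minutes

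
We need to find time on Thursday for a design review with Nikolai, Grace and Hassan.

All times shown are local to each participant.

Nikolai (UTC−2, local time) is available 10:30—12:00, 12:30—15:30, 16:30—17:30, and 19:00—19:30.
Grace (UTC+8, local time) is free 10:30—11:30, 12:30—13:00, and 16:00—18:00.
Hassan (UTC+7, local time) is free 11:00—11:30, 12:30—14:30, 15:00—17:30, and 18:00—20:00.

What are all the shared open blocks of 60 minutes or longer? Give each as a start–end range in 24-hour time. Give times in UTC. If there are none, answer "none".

Nikolai → UTC: 12:30–14:00, 14:30–17:30, 18:30–19:30, 21:00–21:30.
Grace → UTC: 02:30–03:30, 04:30–05:00, 08:00–10:00.
Hassan → UTC: 04:00–04:30, 05:30–07:30, 08:00–10:30, 11:00–13:00.
Nikolai ∩ Grace: (none).
Nikolai ∩ Grace ∩ Hassan: (none).
Windows ≥ 60 min: (none).

none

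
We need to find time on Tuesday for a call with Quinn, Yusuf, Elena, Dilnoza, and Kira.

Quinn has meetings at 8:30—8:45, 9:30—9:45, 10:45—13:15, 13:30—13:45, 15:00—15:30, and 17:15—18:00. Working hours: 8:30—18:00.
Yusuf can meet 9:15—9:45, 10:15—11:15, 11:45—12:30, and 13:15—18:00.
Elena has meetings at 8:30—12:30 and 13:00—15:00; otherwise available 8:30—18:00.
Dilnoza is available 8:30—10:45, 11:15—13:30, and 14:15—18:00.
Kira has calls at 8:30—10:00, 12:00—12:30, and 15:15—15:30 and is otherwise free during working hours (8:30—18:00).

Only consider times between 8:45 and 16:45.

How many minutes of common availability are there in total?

Quinn free within 08:30–18:00: 08:45–09:30, 09:45–10:45, 13:15–13:30, 13:45–15:00, 15:30–17:15.
Elena free within 08:30–18:00: 12:30–13:00, 15:00–18:00.
Kira free within 08:30–18:00: 10:00–12:00, 12:30–15:15, 15:30–18:00.
Quinn ∩ Yusuf: 09:15–09:30, 10:15–10:45, 13:15–13:30, 13:45–15:00, 15:30–17:15.
Quinn ∩ Yusuf ∩ Elena: 15:30–17:15.
Quinn ∩ Yusuf ∩ Elena ∩ Dilnoza: 15:30–17:15.
Quinn ∩ Yusuf ∩ Elena ∩ Dilnoza ∩ Kira: 15:30–17:15.
Restricted to 08:45–16:45: 15:30–16:45.
Total common minutes: 75.

75 minutes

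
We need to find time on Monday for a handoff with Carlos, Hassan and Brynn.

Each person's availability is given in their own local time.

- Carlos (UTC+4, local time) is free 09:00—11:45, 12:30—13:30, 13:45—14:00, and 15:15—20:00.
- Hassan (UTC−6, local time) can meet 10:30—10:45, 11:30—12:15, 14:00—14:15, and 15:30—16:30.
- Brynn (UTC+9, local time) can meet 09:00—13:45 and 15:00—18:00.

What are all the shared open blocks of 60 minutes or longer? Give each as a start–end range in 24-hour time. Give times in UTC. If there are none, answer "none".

Carlos → UTC: 05:00–07:45, 08:30–09:30, 09:45–10:00, 11:15–16:00.
Hassan → UTC: 16:30–16:45, 17:30–18:15, 20:00–20:15, 21:30–22:30.
Brynn → UTC: 00:00–04:45, 06:00–09:00.
Carlos ∩ Hassan: (none).
Carlos ∩ Hassan ∩ Brynn: (none).
Windows ≥ 60 min: (none).

none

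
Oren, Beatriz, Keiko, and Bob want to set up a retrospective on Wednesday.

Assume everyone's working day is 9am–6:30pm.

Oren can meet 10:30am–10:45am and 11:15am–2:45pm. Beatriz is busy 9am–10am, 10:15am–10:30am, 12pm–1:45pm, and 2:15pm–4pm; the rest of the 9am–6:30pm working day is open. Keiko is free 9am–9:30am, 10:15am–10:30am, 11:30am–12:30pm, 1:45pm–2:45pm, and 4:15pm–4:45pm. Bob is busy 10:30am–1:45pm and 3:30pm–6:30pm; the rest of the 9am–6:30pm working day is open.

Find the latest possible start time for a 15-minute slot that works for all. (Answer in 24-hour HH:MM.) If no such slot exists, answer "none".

14:00

Beatriz free within 09:00–18:30: 10:00–10:15, 10:30–12:00, 13:45–14:15, 16:00–18:30.
Bob free within 09:00–18:30: 09:00–10:30, 13:45–15:30.
Oren ∩ Beatriz: 10:30–10:45, 11:15–12:00, 13:45–14:15.
Oren ∩ Beatriz ∩ Keiko: 11:30–12:00, 13:45–14:15.
Oren ∩ Beatriz ∩ Keiko ∩ Bob: 13:45–14:15.
Windows ≥ 15 min: 13:45–14:15.
Latest start in the last window 13:45–14:15 is 14:15 − 15 min = 14:00.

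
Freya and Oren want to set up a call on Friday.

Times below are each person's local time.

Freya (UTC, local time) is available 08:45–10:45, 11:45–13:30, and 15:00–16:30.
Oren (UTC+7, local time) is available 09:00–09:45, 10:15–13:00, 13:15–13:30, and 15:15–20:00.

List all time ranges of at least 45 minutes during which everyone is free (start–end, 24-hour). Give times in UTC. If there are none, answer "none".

Freya → UTC: 08:45–10:45, 11:45–13:30, 15:00–16:30.
Oren → UTC: 02:00–02:45, 03:15–06:00, 06:15–06:30, 08:15–13:00.
Freya ∩ Oren: 08:45–10:45, 11:45–13:00.
Windows ≥ 45 min: 08:45–10:45, 11:45–13:00.

08:45–10:45, 11:45–13:00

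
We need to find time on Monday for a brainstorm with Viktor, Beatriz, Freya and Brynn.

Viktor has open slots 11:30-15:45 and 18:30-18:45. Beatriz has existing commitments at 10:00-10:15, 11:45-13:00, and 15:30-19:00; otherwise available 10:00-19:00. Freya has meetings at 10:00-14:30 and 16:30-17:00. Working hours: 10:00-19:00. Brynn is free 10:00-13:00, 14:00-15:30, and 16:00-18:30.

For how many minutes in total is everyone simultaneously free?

60 minutes

Beatriz free within 10:00–19:00: 10:15–11:45, 13:00–15:30.
Freya free within 10:00–19:00: 14:30–16:30, 17:00–19:00.
Viktor ∩ Beatriz: 11:30–11:45, 13:00–15:30.
Viktor ∩ Beatriz ∩ Freya: 14:30–15:30.
Viktor ∩ Beatriz ∩ Freya ∩ Brynn: 14:30–15:30.
Total common minutes: 60.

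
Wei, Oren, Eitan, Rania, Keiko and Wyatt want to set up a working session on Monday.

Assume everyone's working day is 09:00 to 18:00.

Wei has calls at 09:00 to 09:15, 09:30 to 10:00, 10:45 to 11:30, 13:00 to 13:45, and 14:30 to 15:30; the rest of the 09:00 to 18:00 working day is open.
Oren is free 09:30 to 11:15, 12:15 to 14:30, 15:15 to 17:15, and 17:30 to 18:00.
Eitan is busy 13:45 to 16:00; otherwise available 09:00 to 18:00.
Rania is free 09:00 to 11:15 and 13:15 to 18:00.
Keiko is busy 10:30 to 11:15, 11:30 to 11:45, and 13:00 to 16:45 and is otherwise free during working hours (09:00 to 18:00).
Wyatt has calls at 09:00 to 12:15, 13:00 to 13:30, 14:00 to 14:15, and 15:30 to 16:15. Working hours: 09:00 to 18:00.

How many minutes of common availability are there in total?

Wei free within 09:00–18:00: 09:15–09:30, 10:00–10:45, 11:30–13:00, 13:45–14:30, 15:30–18:00.
Eitan free within 09:00–18:00: 09:00–13:45, 16:00–18:00.
Keiko free within 09:00–18:00: 09:00–10:30, 11:15–11:30, 11:45–13:00, 16:45–18:00.
Wyatt free within 09:00–18:00: 12:15–13:00, 13:30–14:00, 14:15–15:30, 16:15–18:00.
Wei ∩ Oren: 10:00–10:45, 12:15–13:00, 13:45–14:30, 15:30–17:15, 17:30–18:00.
Wei ∩ Oren ∩ Eitan: 10:00–10:45, 12:15–13:00, 16:00–17:15, 17:30–18:00.
Wei ∩ Oren ∩ Eitan ∩ Rania: 10:00–10:45, 16:00–17:15, 17:30–18:00.
Wei ∩ Oren ∩ Eitan ∩ Rania ∩ Keiko: 10:00–10:30, 16:45–17:15, 17:30–18:00.
Wei ∩ Oren ∩ Eitan ∩ Rania ∩ Keiko ∩ Wyatt: 16:45–17:15, 17:30–18:00.
Total common minutes: 30 + 30 = 60.

60 minutes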